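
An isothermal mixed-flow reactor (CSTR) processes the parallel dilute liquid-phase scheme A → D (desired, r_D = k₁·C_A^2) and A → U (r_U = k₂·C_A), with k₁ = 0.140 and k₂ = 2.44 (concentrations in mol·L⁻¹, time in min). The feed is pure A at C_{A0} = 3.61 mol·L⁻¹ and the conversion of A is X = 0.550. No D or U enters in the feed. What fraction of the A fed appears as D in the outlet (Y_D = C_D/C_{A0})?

Exit C_A = C_{A0}(1−X) = 3.61×0.450 = 1.624 mol·L⁻¹.
Rates in a CSTR are evaluated at the outlet concentration: r_D = 0.140×1.624^2 = 0.3695, r_U = 2.44×1.624 = 3.964.
Fraction of consumed A going to D: r_D/(r_D+r_U) = 0.08526.
C_D = 0.08526·C_{A0}·X = 0.08526×3.61×0.550 = 0.169 mol·L⁻¹; Y_D = C_D/C_{A0} = 0.0469.

0.0469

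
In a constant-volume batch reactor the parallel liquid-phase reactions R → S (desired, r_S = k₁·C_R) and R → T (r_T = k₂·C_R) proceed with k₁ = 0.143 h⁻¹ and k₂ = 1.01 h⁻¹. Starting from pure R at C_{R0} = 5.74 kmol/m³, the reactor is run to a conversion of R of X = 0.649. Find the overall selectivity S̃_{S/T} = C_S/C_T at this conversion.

C_R = C_{R0}(1−X) = 2.015 kmol/m³.
Both paths are first order in R, so the instantaneous fraction to S is constant: dC_S/d(−C_R) = k₁/(k₁+k₂) = 0.1240.
C_S = 0.1240·(C_{R0}−C_R) = 0.1240×3.725 = 0.462 kmol/m³.
C_T = (C_{R0}−C_R)−C_S = 3.263 kmol/m³; S̃_{S/T} = 0.4620/3.263 = 0.142.

0.142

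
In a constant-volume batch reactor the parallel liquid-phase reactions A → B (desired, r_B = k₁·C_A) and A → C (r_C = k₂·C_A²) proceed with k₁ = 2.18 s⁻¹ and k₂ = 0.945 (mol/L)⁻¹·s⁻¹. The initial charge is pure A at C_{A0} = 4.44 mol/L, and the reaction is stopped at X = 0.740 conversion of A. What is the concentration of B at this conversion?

C_A = C_{A0}(1−X) = 1.154 mol/L.
Along a PFR/batch, dC_B/dC_A = −r_B/(r_B+r_C) = −k₁/(k₁+k₂·C_A).
Integrating from C_{A0} to C_A: C_B = (2.18/0.945)·ln[(2.18+0.945·4.44)/(2.18+0.945·1.15)] = 2.307·ln(6.376/3.271) = 1.540 mol/L.

1.54 mol/L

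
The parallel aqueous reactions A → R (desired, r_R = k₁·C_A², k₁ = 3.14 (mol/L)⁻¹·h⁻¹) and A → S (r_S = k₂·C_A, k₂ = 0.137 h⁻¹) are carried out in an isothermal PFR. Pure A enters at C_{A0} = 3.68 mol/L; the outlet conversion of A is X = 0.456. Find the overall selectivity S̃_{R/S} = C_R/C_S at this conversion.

C_A = C_{A0}(1−X) = 2.002 mol/L.
Along a PFR/batch, dC_S/dC_A = −r_S/(r_R+r_S) = −k₂/(k₂+k₁·C_A).
Integrating from C_{A0} to C_A: C_S = (0.137/3.14)·ln[(0.137+3.14·3.68)/(0.137+3.14·2.00)] = 0.04363·ln(11.69/6.423) = 0.02614 mol/L.
Then C_R = (C_{A0}−C_A) − C_S = 1.678 − 0.02614 = 1.652 mol/L.
S̃_{R/S} = C_R/C_S = 1.652/0.02614 = 63.2.

63.2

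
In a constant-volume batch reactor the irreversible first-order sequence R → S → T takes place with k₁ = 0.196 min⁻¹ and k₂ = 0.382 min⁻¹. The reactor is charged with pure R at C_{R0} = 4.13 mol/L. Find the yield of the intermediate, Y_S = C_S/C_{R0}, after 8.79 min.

0.151

For first-order series with pure R initially, C_S(t) = k₁C_{R0}/(k₂−k₁)·(e^(−k₁t) − e^(−k₂t)).
e^(−k₁t) = e^(−0.196×8.79) = e^(−1.723) = 0.1786; e^(−k₂t) = e^(−3.358) = 0.03481.
C_S = 0.196×4.13/(0.382−0.196) × (0.1786−0.03481) = 4.352×0.1437 = 0.6256 mol/L.
Y_S = C_S/C_{R0} = 0.6256/4.13 = 0.151.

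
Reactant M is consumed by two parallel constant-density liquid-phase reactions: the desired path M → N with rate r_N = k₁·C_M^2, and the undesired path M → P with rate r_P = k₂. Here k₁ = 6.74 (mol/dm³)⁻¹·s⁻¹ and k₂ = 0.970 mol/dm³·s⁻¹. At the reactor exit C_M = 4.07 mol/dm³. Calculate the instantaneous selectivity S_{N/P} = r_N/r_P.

S_{N/P} = r_N/r_P = (k₁·C_M^2)/(k₂) = (k₁/k₂)·C_M^2.
= (6.74×4.070^2) / (0.970) = 111.6/0.9700 = 115.

115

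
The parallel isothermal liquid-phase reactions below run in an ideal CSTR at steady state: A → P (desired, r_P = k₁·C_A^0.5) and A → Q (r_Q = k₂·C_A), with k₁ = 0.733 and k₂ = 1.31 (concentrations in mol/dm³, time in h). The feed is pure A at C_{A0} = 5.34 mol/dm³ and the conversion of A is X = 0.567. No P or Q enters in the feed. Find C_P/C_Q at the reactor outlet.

Exit C_A = C_{A0}(1−X) = 5.34×0.433 = 2.312 mol/dm³.
A CSTR operates uniformly at the exit composition, giving r_P = 1.115 and r_Q = 3.029 (each k·C_A^n at C_A = 2.312).
Overall selectivity = C_P/C_Q = r_Pτ/(r_Qτ) = r_P/r_Q = 0.368.

0.368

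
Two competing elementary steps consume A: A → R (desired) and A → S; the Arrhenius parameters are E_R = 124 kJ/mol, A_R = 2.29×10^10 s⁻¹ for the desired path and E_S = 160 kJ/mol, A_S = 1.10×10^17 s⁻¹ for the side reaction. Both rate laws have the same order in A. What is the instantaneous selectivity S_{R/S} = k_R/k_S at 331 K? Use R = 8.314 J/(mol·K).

0.0999

With equal orders, S_{R/S} = k_R/k_S = (A_R/A_S)·exp[(E_S−E_R)/(RT)].
(E_S−E_R)/(RT) = (160−124)×10³/(8.314×331) = 36000/2752 = 13.08.
k_R/k_S = (2.29×10^10/1.10×10^17)·exp(13.08) = 2.082×10^-7 × 4.801×10^5 = 0.0999.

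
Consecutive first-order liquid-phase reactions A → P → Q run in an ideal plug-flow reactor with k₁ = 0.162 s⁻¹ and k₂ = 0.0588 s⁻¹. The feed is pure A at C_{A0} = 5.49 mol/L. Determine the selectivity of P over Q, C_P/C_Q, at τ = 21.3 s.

Solving the coupled first-order balances gives C_P(τ) = [k₁/(k₂−k₁)]·C_{A0}·(e^(−k₁τ) − e^(−k₂τ)).
e^(−k₁τ) = e^(−0.162×21.3) = e^(−3.451) = 0.03173; e^(−k₂τ) = e^(−1.252) = 0.2858.
C_P = 0.162×5.49/(0.0588−0.162) × (0.03173−0.2858) = (-8.618)×(-0.2541) = 2.190 mol/L.
C_A = C_{A0}e^(−k₁τ) = 0.1742 mol/L, so C_Q = C_{A0}−C_A−C_P = 3.126 mol/L; C_P/C_Q = 0.700.

0.700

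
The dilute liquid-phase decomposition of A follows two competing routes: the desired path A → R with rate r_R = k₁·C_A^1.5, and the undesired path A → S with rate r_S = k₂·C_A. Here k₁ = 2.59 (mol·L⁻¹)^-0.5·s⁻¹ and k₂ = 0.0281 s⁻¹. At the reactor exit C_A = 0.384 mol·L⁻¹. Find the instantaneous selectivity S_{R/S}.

57.1

S_{R/S} = r_R/r_S = (k₁·C_A^1.5)/(k₂·C_A) = (k₁/k₂)·C_A^0.5.
= (2.59×0.3840^1.5) / (0.0281×0.3840) = 0.6163/0.01079 = 57.1.
Since the desired path is higher order in A, keeping C_A high (PFR or concentrated feed) favours R.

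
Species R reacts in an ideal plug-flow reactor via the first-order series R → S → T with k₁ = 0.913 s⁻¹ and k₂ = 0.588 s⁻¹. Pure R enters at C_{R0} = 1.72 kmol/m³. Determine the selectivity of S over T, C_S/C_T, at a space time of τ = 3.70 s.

Solving the coupled first-order balances gives C_S(τ) = [k₁/(k₂−k₁)]·C_{R0}·(e^(−k₁τ) − e^(−k₂τ)).
e^(−k₁τ) = e^(−0.913×3.70) = e^(−3.378) = 0.03411; e^(−k₂τ) = e^(−2.176) = 0.1135.
C_S = 0.913×1.72/(0.588−0.913) × (0.03411−0.1135) = (-4.832)×(-0.07943) = 0.3838 kmol/m³.
C_R = C_{R0}e^(−k₁τ) = 0.05867 kmol/m³, so C_T = C_{R0}−C_R−C_S = 1.278 kmol/m³; C_S/C_T = 0.300.

0.300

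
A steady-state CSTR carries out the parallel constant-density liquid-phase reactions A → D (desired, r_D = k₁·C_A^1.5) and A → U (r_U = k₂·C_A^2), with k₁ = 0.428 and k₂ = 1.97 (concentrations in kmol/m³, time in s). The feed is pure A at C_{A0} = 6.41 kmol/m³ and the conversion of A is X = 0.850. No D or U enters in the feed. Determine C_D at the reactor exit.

Exit C_A = C_{A0}(1−X) = 6.41×0.150 = 0.9615 kmol/m³.
A CSTR operates uniformly at the exit composition, giving r_D = 0.4035 and r_U = 1.821 (each k·C_A^n at C_A = 0.9615).
Fraction of consumed A going to D: r_D/(r_D+r_U) = 0.1814.
C_D = 0.1814·C_{A0}·X = 0.1814×6.41×0.850 = 0.988 kmol/m³.

0.988 kmol/m³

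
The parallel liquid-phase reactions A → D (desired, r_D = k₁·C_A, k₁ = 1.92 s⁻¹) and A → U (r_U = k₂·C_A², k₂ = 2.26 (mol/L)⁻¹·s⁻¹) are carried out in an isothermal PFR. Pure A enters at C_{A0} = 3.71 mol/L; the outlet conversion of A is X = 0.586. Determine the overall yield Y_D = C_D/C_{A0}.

0.148

C_A = C_{A0}(1−X) = 1.536 mol/L.
Along a PFR/batch, dC_D/dC_A = −r_D/(r_D+r_U) = −k₁/(k₁+k₂·C_A).
Integrating from C_{A0} to C_A: C_D = (1.92/2.26)·ln[(1.92+2.26·3.71)/(1.92+2.26·1.54)] = 0.8496·ln(10.30/5.391) = 0.5504 mol/L.
Y_D = C_D/C_{A0} = 0.5504/3.71 = 0.148.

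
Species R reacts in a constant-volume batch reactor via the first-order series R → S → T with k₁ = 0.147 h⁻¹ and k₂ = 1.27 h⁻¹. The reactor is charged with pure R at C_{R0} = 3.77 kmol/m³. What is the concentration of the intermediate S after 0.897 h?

The intermediate concentration in a first-order A→B→C sequence is C_S = k₁C_{R0}(e^(−k₁t) − e^(−k₂t))/(k₂−k₁).
e^(−k₁t) = e^(−0.147×0.897) = e^(−0.1319) = 0.8765; e^(−k₂t) = e^(−1.139) = 0.3201.
C_S = 0.147×3.77/(1.27−0.147) × (0.8765−0.3201) = 0.4935×0.5564 = 0.2746 kmol/m³.

0.275 kmol/m³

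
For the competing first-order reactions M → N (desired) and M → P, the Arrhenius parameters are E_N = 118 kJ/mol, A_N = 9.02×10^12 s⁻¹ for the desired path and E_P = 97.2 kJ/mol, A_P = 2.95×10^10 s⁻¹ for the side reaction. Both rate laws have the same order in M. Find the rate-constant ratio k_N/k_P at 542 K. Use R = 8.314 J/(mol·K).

k_N/k_P = (A_N/A_P)·exp[−(E_N−E_P)/(RT)] = (A_N/A_P)·exp[(E_P−E_N)/(RT)].
(E_P−E_N)/(RT) = (97.2−118)×10³/(8.314×542) = -20800/4506 = -4.616.
k_N/k_P = (9.02×10^12/2.95×10^10)·exp(-4.616) = 305.8 × 0.009894 = 3.03.

3.03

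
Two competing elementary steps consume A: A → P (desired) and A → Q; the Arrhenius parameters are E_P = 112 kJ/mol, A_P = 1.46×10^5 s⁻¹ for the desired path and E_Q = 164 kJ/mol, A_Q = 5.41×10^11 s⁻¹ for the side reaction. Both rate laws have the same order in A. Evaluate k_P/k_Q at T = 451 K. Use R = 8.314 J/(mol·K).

Since both paths have the same order in A, the concentration cancels and S_{P/Q} = k_P/k_Q = (A_P/A_Q)·exp[(E_Q−E_P)/(RT)].
(E_Q−E_P)/(RT) = (164−112)×10³/(8.314×451) = 52000/3750 = 13.87.
k_P/k_Q = (1.46×10^5/5.41×10^11)·exp(13.87) = 2.699×10^-7 × 1.054×10^6 = 0.284.
Since E_P < E_Q, lowering the temperature improves selectivity toward P.

0.284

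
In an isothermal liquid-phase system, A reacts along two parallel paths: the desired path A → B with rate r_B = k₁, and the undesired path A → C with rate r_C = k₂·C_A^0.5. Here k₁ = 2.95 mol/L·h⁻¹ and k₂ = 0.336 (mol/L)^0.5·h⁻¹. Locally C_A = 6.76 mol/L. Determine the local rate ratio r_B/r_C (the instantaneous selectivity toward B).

S_{B/C} = r_B/r_C = (k₁)/(k₂·C_A^0.5) = (k₁/k₂)·C_A^-0.5.
= (2.95) / (0.336×6.760^0.5) = 2.950/0.8736 = 3.38.

3.38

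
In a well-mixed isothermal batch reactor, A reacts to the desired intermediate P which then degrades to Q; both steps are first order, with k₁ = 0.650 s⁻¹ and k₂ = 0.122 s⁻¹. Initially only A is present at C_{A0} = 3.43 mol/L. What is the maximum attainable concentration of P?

For a first-order series the maximum intermediate yield is C_{P,max}/C_{A0} = (k₁/k₂)^[k₂/(k₂−k₁)].
= (0.650/0.122)^(0.122/(0.122−0.650)) = (5.328)^(-0.2311) = 0.6794.
C_{P,max} = 0.6794×3.43 = 2.33 mol/L.

2.33 mol/L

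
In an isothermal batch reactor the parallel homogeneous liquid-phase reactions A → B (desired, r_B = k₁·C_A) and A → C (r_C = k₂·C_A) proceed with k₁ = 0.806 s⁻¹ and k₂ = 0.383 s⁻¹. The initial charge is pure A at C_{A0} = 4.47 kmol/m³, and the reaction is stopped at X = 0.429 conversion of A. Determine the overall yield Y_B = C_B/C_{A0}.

0.291

C_A = C_{A0}(1−X) = 2.552 kmol/m³.
Both paths are first order in A, so the instantaneous fraction to B is constant: dC_B/d(−C_A) = k₁/(k₁+k₂) = 0.6779.
C_B = 0.6779·(C_{A0}−C_A) = 0.6779×1.918 = 1.30 kmol/m³.
Y_B = C_B/C_{A0} = 1.300/4.47 = 0.291.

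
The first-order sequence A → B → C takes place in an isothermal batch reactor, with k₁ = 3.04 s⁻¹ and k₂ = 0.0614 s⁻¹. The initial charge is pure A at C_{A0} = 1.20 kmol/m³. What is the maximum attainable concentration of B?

1.11 kmol/m³

At the optimum, C_{B,max}/C_{A0} = (k₁/k₂)^[k₂/(k₂−k₁)].
= (3.04/0.0614)^(0.0614/(0.0614−3.04)) = (49.51)^(-0.02061) = 0.9227.
C_{B,max} = 0.9227×1.20 = 1.11 kmol/m³.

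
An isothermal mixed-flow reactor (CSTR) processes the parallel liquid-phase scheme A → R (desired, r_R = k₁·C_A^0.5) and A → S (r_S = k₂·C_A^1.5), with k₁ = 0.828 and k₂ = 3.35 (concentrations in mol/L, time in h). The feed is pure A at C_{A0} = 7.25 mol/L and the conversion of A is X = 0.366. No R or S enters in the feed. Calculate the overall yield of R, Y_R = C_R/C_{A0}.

Exit C_A = C_{A0}(1−X) = 7.25×0.634 = 4.596 mol/L.
A CSTR operates uniformly at the exit composition, giving r_R = 1.775 and r_S = 33.01 (each k·C_A^n at C_A = 4.596).
Fraction of consumed A going to R: r_R/(r_R+r_S) = 0.05103.
C_R = 0.05103·C_{A0}·X = 0.05103×7.25×0.366 = 0.135 mol/L; Y_R = C_R/C_{A0} = 0.0187.

0.0187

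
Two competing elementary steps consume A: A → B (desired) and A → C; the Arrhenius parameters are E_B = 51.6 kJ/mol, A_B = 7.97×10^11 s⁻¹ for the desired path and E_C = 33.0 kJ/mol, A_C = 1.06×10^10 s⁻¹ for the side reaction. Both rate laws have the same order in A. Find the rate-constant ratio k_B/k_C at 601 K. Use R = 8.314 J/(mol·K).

1.82

With equal orders, S_{B/C} = k_B/k_C = (A_B/A_C)·exp[(E_C−E_B)/(RT)].
(E_C−E_B)/(RT) = (33.0−51.6)×10³/(8.314×601) = -18600/4997 = -3.722.
k_B/k_C = (7.97×10^11/1.06×10^10)·exp(-3.722) = 75.19 × 0.02417 = 1.82.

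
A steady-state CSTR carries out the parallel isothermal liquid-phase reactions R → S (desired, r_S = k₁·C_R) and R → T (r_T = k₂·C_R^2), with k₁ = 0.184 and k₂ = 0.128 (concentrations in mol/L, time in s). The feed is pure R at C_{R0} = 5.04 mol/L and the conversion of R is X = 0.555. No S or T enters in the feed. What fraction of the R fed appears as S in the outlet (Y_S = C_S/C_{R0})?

Exit C_R = C_{R0}(1−X) = 5.04×0.445 = 2.243 mol/L.
A CSTR operates uniformly at the exit composition, giving r_S = 0.4127 and r_T = 0.6439 (each k·C_R^n at C_R = 2.243).
Fraction of consumed R going to S: r_S/(r_S+r_T) = 0.3906.
C_S = 0.3906·C_{R0}·X = 0.3906×5.04×0.555 = 1.09 mol/L; Y_S = C_S/C_{R0} = 0.217.

0.217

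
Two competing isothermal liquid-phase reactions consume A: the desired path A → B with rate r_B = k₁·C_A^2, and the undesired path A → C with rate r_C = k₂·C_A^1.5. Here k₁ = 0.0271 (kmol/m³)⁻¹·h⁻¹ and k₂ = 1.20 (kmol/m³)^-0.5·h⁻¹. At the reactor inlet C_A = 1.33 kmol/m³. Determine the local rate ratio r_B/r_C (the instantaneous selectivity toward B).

S_{B/C} = r_B/r_C = (k₁·C_A^2)/(k₂·C_A^1.5) = (k₁/k₂)·C_A^0.5.
= (0.0271×1.330^2) / (1.20×1.330^1.5) = 0.04794/1.841 = 0.0260.
Since the desired path is higher order in A, keeping C_A high (PFR or concentrated feed) favours B.

0.0260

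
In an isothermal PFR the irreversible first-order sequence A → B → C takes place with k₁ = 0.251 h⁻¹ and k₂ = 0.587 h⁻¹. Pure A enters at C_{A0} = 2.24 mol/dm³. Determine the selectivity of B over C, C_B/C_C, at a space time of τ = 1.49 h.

Solving the coupled first-order balances gives C_B(τ) = [k₁/(k₂−k₁)]·C_{A0}·(e^(−k₁τ) − e^(−k₂τ)).
e^(−k₁τ) = e^(−0.251×1.49) = e^(−0.3740) = 0.6880; e^(−k₂τ) = e^(−0.8746) = 0.4170.
C_B = 0.251×2.24/(0.587−0.251) × (0.6880−0.4170) = 1.673×0.2710 = 0.4534 mol/dm³.
C_A = C_{A0}e^(−k₁τ) = 1.541 mol/dm³, so C_C = C_{A0}−C_A−C_B = 0.2455 mol/dm³; C_B/C_C = 1.85.

1.85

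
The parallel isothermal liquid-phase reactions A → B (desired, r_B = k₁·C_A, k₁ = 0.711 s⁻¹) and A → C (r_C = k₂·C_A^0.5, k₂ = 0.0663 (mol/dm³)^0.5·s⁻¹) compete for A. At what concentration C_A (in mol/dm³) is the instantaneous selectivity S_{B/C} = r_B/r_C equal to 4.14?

S_{B/C} = (k₁/k₂)·C_A^0.5 ⇒ C_A = (S·k₂/k₁)^(2).
= (4.14×0.0663/0.711)^(2) = (0.3861)^(2) = 0.149 mol/dm³.

0.149 mol/dm³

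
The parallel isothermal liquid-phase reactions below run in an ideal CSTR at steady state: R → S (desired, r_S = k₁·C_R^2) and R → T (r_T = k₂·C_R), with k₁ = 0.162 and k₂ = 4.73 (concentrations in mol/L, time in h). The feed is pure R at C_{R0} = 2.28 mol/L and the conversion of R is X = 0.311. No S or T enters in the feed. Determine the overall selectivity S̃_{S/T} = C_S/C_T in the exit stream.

Exit C_R = C_{R0}(1−X) = 2.28×0.689 = 1.571 mol/L.
In a CSTR the entire volume is at exit conditions, so r_S = 0.162×1.571^2 = 0.3998 and r_T = 4.73×1.571 = 7.430.
Overall selectivity = C_S/C_T = r_Sτ/(r_Tτ) = r_S/r_T = 0.0538.

0.0538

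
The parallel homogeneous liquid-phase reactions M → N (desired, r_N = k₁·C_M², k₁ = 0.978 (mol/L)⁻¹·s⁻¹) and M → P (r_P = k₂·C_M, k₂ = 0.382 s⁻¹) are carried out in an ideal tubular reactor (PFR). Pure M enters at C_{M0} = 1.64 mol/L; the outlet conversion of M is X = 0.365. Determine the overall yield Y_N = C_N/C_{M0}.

0.282

C_M = C_{M0}(1−X) = 1.041 mol/L.
Along a PFR/batch, dC_P/dC_M = −r_P/(r_N+r_P) = −k₂/(k₂+k₁·C_M).
Integrating from C_{M0} to C_M: C_P = (0.382/0.978)·ln[(0.382+0.978·1.64)/(0.382+0.978·1.04)] = 0.3906·ln(1.986/1.400) = 0.1364 mol/L.
Then C_N = (C_{M0}−C_M) − C_P = 0.5986 − 0.1364 = 0.4622 mol/L.
Y_N = C_N/C_{M0} = 0.4622/1.64 = 0.282.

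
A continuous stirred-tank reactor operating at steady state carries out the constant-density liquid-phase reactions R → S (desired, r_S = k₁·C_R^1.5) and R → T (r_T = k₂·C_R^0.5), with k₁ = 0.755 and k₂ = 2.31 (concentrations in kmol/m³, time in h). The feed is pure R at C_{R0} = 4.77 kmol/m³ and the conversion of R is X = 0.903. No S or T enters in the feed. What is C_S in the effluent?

0.566 kmol/m³

Exit C_R = C_{R0}(1−X) = 4.77×0.0970 = 0.4627 kmol/m³.
Rates in a CSTR are evaluated at the outlet concentration: r_S = 0.755×0.4627^1.5 = 0.2376, r_T = 2.31×0.4627^0.5 = 1.571.
Fraction of consumed R going to S: r_S/(r_S+r_T) = 0.1314.
C_S = 0.1314·C_{R0}·X = 0.1314×4.77×0.903 = 0.566 kmol/m³.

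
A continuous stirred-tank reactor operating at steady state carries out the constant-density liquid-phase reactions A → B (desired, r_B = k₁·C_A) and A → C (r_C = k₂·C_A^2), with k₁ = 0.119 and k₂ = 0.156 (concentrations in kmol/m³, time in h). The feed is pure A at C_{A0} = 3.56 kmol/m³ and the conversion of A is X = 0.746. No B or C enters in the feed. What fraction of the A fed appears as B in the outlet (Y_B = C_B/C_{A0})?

Exit C_A = C_{A0}(1−X) = 3.56×0.254 = 0.9042 kmol/m³.
A CSTR operates uniformly at the exit composition, giving r_B = 0.1076 and r_C = 0.1276 (each k·C_A^n at C_A = 0.9042).
Fraction of consumed A going to B: r_B/(r_B+r_C) = 0.4576.
C_B = 0.4576·C_{A0}·X = 0.4576×3.56×0.746 = 1.22 kmol/m³; Y_B = C_B/C_{A0} = 0.341.

0.341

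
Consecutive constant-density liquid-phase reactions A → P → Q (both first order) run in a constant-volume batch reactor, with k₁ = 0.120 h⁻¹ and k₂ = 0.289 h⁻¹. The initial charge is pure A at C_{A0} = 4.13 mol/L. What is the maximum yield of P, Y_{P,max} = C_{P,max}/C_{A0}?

Evaluating C_P at t_opt = ln(k₂/k₁)/(k₂−k₁) gives C_{P,max}/C_{A0} = (k₁/k₂)^[k₂/(k₂−k₁)].
= (0.120/0.289)^(0.289/(0.289−0.120)) = (0.4152)^(1.710) = 0.2225.

0.222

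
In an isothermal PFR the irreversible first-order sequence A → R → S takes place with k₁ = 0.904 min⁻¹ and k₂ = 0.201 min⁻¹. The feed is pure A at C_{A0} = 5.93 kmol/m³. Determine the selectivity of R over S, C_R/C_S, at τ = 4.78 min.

0.928

Solving the coupled first-order balances gives C_R(τ) = [k₁/(k₂−k₁)]·C_{A0}·(e^(−k₁τ) − e^(−k₂τ)).
e^(−k₁τ) = e^(−0.904×4.78) = e^(−4.321) = 0.01328; e^(−k₂τ) = e^(−0.9608) = 0.3826.
C_R = 0.904×5.93/(0.201−0.904) × (0.01328−0.3826) = (-7.625)×(-0.3693) = 2.816 kmol/m³.
C_A = C_{A0}e^(−k₁τ) = 0.07878 kmol/m³, so C_S = C_{A0}−C_A−C_R = 3.035 kmol/m³; C_R/C_S = 0.928.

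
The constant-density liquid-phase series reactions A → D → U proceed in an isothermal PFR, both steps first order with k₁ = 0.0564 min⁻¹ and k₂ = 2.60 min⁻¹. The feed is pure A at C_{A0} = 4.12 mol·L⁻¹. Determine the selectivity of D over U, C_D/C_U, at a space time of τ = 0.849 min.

For first-order series with pure A initially, C_D(τ) = k₁C_{A0}/(k₂−k₁)·(e^(−k₁τ) − e^(−k₂τ)).
e^(−k₁τ) = e^(−0.0564×0.849) = e^(−0.04788) = 0.9532; e^(−k₂τ) = e^(−2.207) = 0.1100.
C_D = 0.0564×4.12/(2.60−0.0564) × (0.9532−0.1100) = 0.09135×0.8433 = 0.07704 mol·L⁻¹.
C_A = C_{A0}e^(−k₁τ) = 3.927 mol·L⁻¹, so C_U = C_{A0}−C_A−C_D = 0.1156 mol·L⁻¹; C_D/C_U = 0.666.

0.666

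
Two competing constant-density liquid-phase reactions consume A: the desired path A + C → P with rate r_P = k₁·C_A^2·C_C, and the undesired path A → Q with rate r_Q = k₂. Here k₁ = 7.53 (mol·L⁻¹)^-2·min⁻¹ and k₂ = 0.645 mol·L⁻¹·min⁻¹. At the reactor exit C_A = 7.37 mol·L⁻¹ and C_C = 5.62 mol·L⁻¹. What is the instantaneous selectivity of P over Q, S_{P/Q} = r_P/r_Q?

S_{P/Q} = r_P/r_Q = (k₁·C_A^2·C_C)/(k₂) = (k₁/k₂)·C_A^2·C_C.
= (7.53×7.370^2×5.620) / (0.645) = 2299/0.6450 = 3564.

3564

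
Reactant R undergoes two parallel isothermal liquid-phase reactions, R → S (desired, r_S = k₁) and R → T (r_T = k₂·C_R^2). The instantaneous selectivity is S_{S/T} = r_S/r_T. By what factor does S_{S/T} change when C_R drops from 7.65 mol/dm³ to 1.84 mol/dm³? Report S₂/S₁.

17.3

S_{S/T} = (k₁/k₂)·C_R^-2, so S₂/S₁ = (C_{R,2}/C_{R,1})^-2.
= (1.84/7.65)^(-2) = (0.2405)^(-2) = 17.3.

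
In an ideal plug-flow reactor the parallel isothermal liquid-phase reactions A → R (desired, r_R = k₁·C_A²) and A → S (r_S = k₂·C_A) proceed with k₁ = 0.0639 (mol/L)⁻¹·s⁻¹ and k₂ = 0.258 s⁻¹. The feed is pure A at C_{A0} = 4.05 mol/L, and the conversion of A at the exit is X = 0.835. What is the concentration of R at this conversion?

C_A = C_{A0}(1−X) = 0.6683 mol/L.
Along a PFR/batch, dC_S/dC_A = −r_S/(r_R+r_S) = −k₂/(k₂+k₁·C_A).
Integrating from C_{A0} to C_A: C_S = (0.258/0.0639)·ln[(0.258+0.0639·4.05)/(0.258+0.0639·0.668)] = 4.038·ln(0.5168/0.3007) = 2.186 mol/L.
Then C_R = (C_{A0}−C_A) − C_S = 3.382 − 2.186 = 1.195 mol/L.

1.20 mol/L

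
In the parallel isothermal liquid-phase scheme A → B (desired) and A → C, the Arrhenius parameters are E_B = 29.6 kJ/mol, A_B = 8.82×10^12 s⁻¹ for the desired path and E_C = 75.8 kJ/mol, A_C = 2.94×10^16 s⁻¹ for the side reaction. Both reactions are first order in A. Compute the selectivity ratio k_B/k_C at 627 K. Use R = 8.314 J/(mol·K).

2.12

Since both paths have the same order in A, the concentration cancels and S_{B/C} = k_B/k_C = (A_B/A_C)·exp[(E_C−E_B)/(RT)].
(E_C−E_B)/(RT) = (75.8−29.6)×10³/(8.314×627) = 46200/5213 = 8.863.
k_B/k_C = (8.82×10^12/2.94×10^16)·exp(8.863) = 3.000×10^-4 × 7063 = 2.12.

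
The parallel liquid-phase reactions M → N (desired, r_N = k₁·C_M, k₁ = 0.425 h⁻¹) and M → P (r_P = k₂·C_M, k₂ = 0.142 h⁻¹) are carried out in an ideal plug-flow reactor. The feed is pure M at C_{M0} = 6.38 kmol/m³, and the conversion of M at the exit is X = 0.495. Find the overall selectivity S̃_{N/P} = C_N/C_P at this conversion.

2.99

C_M = C_{M0}(1−X) = 3.222 kmol/m³.
Both paths are first order in M, so the instantaneous fraction to N is constant: dC_N/d(−C_M) = k₁/(k₁+k₂) = 0.7496.
C_N = 0.7496·(C_{M0}−C_M) = 0.7496×3.158 = 2.37 kmol/m³.
C_P = (C_{M0}−C_M)−C_N = 0.7909 kmol/m³; S̃_{N/P} = 2.367/0.7909 = 2.99.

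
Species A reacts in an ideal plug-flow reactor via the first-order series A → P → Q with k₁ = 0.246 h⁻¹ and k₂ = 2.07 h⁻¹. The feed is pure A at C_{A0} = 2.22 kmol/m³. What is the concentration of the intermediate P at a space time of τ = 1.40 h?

0.196 kmol/m³

Solving the coupled first-order balances gives C_P(τ) = [k₁/(k₂−k₁)]·C_{A0}·(e^(−k₁τ) − e^(−k₂τ)).
e^(−k₁τ) = e^(−0.246×1.40) = e^(−0.3444) = 0.7086; e^(−k₂τ) = e^(−2.898) = 0.05513.
C_P = 0.246×2.22/(2.07−0.246) × (0.7086−0.05513) = 0.2994×0.6535 = 0.1957 kmol/m³.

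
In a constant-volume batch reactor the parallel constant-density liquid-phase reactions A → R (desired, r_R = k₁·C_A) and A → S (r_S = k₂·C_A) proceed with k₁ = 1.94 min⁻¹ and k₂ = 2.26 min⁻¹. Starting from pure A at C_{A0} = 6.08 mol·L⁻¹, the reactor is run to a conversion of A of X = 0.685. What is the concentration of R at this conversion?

1.92 mol·L⁻¹

C_A = C_{A0}(1−X) = 1.915 mol·L⁻¹.
Both paths are first order in A, so the instantaneous fraction to R is constant: dC_R/d(−C_A) = k₁/(k₁+k₂) = 0.4619.
C_R = 0.4619·(C_{A0}−C_A) = 0.4619×4.165 = 1.92 mol·L⁻¹.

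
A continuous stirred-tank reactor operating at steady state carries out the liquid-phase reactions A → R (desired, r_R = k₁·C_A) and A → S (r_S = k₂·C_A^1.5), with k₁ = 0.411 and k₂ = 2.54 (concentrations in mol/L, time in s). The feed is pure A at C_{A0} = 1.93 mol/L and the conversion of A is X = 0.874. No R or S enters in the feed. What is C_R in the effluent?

Exit C_A = C_{A0}(1−X) = 1.93×0.126 = 0.2432 mol/L.
In a CSTR the entire volume is at exit conditions, so r_R = 0.411×0.2432 = 0.09995 and r_S = 2.54×0.2432^1.5 = 0.3046.
Fraction of consumed A going to R: r_R/(r_R+r_S) = 0.2471.
C_R = 0.2471·C_{A0}·X = 0.2471×1.93×0.874 = 0.417 mol/L.

0.417 mol/L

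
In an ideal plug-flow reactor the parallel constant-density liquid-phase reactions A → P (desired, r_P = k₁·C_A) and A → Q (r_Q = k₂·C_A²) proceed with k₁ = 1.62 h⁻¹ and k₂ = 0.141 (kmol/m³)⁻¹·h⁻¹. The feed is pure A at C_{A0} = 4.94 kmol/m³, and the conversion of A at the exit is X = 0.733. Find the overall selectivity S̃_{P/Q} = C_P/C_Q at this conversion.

C_A = C_{A0}(1−X) = 1.319 kmol/m³.
Along a PFR/batch, dC_P/dC_A = −r_P/(r_P+r_Q) = −k₁/(k₁+k₂·C_A).
Integrating from C_{A0} to C_A: C_P = (1.62/0.141)·ln[(1.62+0.141·4.94)/(1.62+0.141·1.32)] = 11.49·ln(2.317/1.806) = 2.861 kmol/m³.
C_Q = (C_{A0}−C_A)−C_P = 0.7605 kmol/m³; S̃_{P/Q} = 2.861/0.7605 = 3.76.

3.76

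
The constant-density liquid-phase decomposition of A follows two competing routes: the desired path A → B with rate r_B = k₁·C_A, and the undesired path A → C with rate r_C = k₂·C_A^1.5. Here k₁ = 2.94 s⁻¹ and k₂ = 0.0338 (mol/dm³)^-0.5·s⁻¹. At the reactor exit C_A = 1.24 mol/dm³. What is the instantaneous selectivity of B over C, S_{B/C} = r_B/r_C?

78.1

S_{B/C} = r_B/r_C = (k₁·C_A)/(k₂·C_A^1.5) = (k₁/k₂)·C_A^-0.5.
= (2.94×1.240) / (0.0338×1.240^1.5) = 3.646/0.04667 = 78.1.
The undesired path is higher order in A, so low C_A (CSTR or dilute feed) favours B.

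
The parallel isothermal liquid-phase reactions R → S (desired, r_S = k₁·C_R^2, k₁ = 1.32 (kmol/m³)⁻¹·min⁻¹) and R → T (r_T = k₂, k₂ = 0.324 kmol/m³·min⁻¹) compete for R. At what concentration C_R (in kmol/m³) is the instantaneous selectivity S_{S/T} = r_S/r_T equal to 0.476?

S_{S/T} = (k₁/k₂)·C_R^2 ⇒ C_R = (S·k₂/k₁)^(0.5).
= (0.476×0.324/1.32)^(0.5) = (0.1168)^(0.5) = 0.342 kmol/m³.

0.342 kmol/m³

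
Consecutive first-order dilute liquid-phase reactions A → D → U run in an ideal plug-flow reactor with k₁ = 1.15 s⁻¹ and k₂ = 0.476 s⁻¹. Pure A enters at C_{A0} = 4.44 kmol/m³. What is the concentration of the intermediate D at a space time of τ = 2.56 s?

The intermediate concentration in a first-order A→B→C sequence is C_D = k₁C_{A0}(e^(−k₁τ) − e^(−k₂τ))/(k₂−k₁).
e^(−k₁τ) = e^(−1.15×2.56) = e^(−2.944) = 0.05265; e^(−k₂τ) = e^(−1.219) = 0.2957.
C_D = 1.15×4.44/(0.476−1.15) × (0.05265−0.2957) = (-7.576)×(-0.2430) = 1.841 kmol/m³.

1.84 kmol/m³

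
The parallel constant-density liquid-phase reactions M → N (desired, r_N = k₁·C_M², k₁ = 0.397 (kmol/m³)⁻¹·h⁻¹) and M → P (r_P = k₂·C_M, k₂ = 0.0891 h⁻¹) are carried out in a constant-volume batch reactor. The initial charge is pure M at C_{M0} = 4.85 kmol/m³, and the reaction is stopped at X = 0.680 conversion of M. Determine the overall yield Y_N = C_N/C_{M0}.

0.631

C_M = C_{M0}(1−X) = 1.552 kmol/m³.
Along a PFR/batch, dC_P/dC_M = −r_P/(r_N+r_P) = −k₂/(k₂+k₁·C_M).
Integrating from C_{M0} to C_M: C_P = (0.0891/0.397)·ln[(0.0891+0.397·4.85)/(0.0891+0.397·1.55)] = 0.2244·ln(2.015/0.7052) = 0.2356 kmol/m³.
Then C_N = (C_{M0}−C_M) − C_P = 3.298 − 0.2356 = 3.062 kmol/m³.
Y_N = C_N/C_{M0} = 3.062/4.85 = 0.631.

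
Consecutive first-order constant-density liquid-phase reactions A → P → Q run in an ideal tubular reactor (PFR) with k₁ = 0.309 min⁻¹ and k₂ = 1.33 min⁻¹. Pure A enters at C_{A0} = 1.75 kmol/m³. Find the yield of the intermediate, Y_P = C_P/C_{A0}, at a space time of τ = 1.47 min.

The intermediate concentration in a first-order A→B→C sequence is C_P = k₁C_{A0}(e^(−k₁τ) − e^(−k₂τ))/(k₂−k₁).
e^(−k₁τ) = e^(−0.309×1.47) = e^(−0.4542) = 0.6349; e^(−k₂τ) = e^(−1.955) = 0.1416.
C_P = 0.309×1.75/(1.33−0.309) × (0.6349−0.1416) = 0.5296×0.4934 = 0.2613 kmol/m³.
Y_P = C_P/C_{A0} = 0.2613/1.75 = 0.149.

0.149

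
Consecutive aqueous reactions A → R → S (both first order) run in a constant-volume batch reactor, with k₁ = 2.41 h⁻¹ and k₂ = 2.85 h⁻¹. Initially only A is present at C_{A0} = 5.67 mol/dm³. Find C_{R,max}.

For a first-order series the maximum intermediate yield is C_{R,max}/C_{A0} = (k₁/k₂)^[k₂/(k₂−k₁)].
= (2.41/2.85)^(2.85/(2.85−2.41)) = (0.8456)^(6.477) = 0.3375.
C_{R,max} = 0.3375×5.67 = 1.91 mol/dm³.

1.91 mol/dm³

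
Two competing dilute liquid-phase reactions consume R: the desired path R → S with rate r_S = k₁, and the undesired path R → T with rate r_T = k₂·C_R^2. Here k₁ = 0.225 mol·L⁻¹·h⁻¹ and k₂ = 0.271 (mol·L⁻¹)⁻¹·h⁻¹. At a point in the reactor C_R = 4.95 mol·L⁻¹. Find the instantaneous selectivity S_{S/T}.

0.0339

S_{S/T} = r_S/r_T = (k₁)/(k₂·C_R^2) = (k₁/k₂)·C_R^-2.
= (0.225) / (0.271×4.950^2) = 0.2250/6.640 = 0.0339.
The undesired path is higher order in R, so low C_R (CSTR or dilute feed) favours S.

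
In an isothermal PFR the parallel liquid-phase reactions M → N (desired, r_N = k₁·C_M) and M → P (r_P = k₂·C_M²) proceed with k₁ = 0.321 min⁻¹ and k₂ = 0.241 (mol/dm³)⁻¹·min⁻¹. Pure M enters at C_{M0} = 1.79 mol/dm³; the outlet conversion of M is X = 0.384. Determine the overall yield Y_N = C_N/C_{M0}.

0.185

C_M = C_{M0}(1−X) = 1.103 mol/dm³.
Along a PFR/batch, dC_N/dC_M = −r_N/(r_N+r_P) = −k₁/(k₁+k₂·C_M).
Integrating from C_{M0} to C_M: C_N = (0.321/0.241)·ln[(0.321+0.241·1.79)/(0.321+0.241·1.10)] = 1.332·ln(0.7524/0.5867) = 0.3312 mol/dm³.
Y_N = C_N/C_{M0} = 0.3312/1.79 = 0.185.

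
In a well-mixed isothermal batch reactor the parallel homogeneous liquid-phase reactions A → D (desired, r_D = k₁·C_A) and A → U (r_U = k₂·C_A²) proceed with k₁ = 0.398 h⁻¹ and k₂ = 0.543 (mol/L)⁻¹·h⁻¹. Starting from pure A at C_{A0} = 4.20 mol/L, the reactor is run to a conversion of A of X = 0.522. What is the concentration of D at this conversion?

C_A = C_{A0}(1−X) = 2.008 mol/L.
Along a PFR/batch, dC_D/dC_A = −r_D/(r_D+r_U) = −k₁/(k₁+k₂·C_A).
Integrating from C_{A0} to C_A: C_D = (0.398/0.543)·ln[(0.398+0.543·4.20)/(0.398+0.543·2.01)] = 0.7330·ln(2.679/1.488) = 0.4308 mol/L.

0.431 mol/L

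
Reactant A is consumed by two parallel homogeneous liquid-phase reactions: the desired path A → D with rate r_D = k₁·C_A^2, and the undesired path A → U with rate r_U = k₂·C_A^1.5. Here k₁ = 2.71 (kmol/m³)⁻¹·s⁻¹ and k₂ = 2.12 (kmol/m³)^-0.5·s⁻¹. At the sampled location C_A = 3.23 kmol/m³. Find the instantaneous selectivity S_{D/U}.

S_{D/U} = r_D/r_U = (k₁·C_A^2)/(k₂·C_A^1.5) = (k₁/k₂)·C_A^0.5.
= (2.71×3.230^2) / (2.12×3.230^1.5) = 28.27/12.31 = 2.30.

2.30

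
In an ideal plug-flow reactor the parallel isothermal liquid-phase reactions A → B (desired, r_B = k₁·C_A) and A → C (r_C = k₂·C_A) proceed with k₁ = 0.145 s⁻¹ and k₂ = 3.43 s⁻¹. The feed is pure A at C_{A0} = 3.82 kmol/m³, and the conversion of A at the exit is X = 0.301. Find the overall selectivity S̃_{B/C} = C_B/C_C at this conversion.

C_A = C_{A0}(1−X) = 2.670 kmol/m³.
Both paths are first order in A, so the instantaneous fraction to B is constant: dC_B/d(−C_A) = k₁/(k₁+k₂) = 0.04056.
C_B = 0.04056·(C_{A0}−C_A) = 0.04056×1.150 = 0.0466 kmol/m³.
C_C = (C_{A0}−C_A)−C_B = 1.103 kmol/m³; S̃_{B/C} = 0.04664/1.103 = 0.0423.

0.0423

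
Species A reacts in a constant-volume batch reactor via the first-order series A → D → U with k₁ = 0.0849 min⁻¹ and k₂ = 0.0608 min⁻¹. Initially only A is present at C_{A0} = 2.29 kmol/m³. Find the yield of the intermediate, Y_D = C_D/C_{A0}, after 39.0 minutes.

The intermediate concentration in a first-order A→B→C sequence is C_D = k₁C_{A0}(e^(−k₁t) − e^(−k₂t))/(k₂−k₁).
e^(−k₁t) = e^(−0.0849×39.0) = e^(−3.311) = 0.03648; e^(−k₂t) = e^(−2.371) = 0.09337.
C_D = 0.0849×2.29/(0.0608−0.0849) × (0.03648−0.09337) = (-8.067)×(-0.05689) = 0.4590 kmol/m³.
Y_D = C_D/C_{A0} = 0.4590/2.29 = 0.200.

0.200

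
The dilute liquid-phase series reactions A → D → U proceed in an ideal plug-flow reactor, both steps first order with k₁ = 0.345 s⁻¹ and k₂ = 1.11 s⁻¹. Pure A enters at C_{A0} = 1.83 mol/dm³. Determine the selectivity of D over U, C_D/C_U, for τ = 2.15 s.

The intermediate concentration in a first-order A→B→C sequence is C_D = k₁C_{A0}(e^(−k₁τ) − e^(−k₂τ))/(k₂−k₁).
e^(−k₁τ) = e^(−0.345×2.15) = e^(−0.7417) = 0.4763; e^(−k₂τ) = e^(−2.387) = 0.09195.
C_D = 0.345×1.83/(1.11−0.345) × (0.4763−0.09195) = 0.8253×0.3843 = 0.3172 mol/dm³.
C_A = C_{A0}e^(−k₁τ) = 0.8716 mol/dm³, so C_U = C_{A0}−C_A−C_D = 0.6412 mol/dm³; C_D/C_U = 0.495.

0.495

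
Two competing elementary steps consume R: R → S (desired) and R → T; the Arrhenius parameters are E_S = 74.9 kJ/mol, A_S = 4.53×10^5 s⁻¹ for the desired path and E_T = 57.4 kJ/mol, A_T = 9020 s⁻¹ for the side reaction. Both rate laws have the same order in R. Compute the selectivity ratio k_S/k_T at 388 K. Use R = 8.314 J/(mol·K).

k_S/k_T = (A_S/A_T)·exp[−(E_S−E_T)/(RT)] = (A_S/A_T)·exp[(E_T−E_S)/(RT)].
(E_T−E_S)/(RT) = (57.4−74.9)×10³/(8.314×388) = -17500/3226 = -5.425.
k_S/k_T = (4.53×10^5/9020)·exp(-5.425) = 50.22 × 0.004405 = 0.221.

0.221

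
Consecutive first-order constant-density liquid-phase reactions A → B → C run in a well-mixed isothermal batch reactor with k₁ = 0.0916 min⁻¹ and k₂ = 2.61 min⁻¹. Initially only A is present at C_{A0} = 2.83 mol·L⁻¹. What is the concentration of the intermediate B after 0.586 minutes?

The intermediate concentration in a first-order A→B→C sequence is C_B = k₁C_{A0}(e^(−k₁t) − e^(−k₂t))/(k₂−k₁).
e^(−k₁t) = e^(−0.0916×0.586) = e^(−0.05368) = 0.9477; e^(−k₂t) = e^(−1.529) = 0.2167.
C_B = 0.0916×2.83/(2.61−0.0916) × (0.9477−0.2167) = 0.1029×0.7311 = 0.07525 mol·L⁻¹.

0.0753 mol·L⁻¹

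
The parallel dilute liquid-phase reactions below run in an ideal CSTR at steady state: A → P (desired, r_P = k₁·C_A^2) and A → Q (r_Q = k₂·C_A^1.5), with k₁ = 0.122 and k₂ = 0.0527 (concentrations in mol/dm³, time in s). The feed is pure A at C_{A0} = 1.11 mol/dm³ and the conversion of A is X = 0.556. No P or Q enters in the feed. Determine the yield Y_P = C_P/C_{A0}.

0.344

Exit C_A = C_{A0}(1−X) = 1.11×0.444 = 0.4928 mol/dm³.
Rates in a CSTR are evaluated at the outlet concentration: r_P = 0.122×0.4928^2 = 0.02963, r_Q = 0.0527×0.4928^1.5 = 0.01823.
Fraction of consumed A going to P: r_P/(r_P+r_Q) = 0.6191.
C_P = 0.6191·C_{A0}·X = 0.6191×1.11×0.556 = 0.382 mol/dm³; Y_P = C_P/C_{A0} = 0.344.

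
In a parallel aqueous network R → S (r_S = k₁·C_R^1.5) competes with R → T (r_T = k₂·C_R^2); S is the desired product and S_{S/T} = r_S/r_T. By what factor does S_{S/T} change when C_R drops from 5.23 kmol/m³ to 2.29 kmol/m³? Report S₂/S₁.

S_{S/T} = (k₁/k₂)·C_R^-0.5, so S₂/S₁ = (C_{R,2}/C_{R,1})^-0.5.
= (2.29/5.23)^(-0.5) = (0.4379)^(-0.5) = 1.51.
Selectivity toward S rises as C_R falls — low-concentration operation is favoured.

1.51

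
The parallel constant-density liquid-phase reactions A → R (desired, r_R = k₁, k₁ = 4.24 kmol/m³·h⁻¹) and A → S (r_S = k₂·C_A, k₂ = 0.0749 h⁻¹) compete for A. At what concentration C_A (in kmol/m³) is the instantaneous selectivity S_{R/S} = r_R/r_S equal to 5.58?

10.1 kmol/m³

S_{R/S} = (k₁/k₂)·C_A⁻¹ ⇒ C_A = (S·k₂/k₁)^(-1).
= (5.58×0.0749/4.24)^(-1) = (0.09857)^(-1) = 10.1 kmol/m³.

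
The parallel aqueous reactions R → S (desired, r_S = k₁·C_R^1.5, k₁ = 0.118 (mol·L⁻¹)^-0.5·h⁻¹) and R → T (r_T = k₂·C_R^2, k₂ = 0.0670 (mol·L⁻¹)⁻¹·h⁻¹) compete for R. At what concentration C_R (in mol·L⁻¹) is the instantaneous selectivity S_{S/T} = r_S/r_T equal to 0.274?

S_{S/T} = (k₁/k₂)·C_R^-0.5 ⇒ C_R = (S·k₂/k₁)^(-2).
= (0.274×0.0670/0.118)^(-2) = (0.1556)^(-2) = 41.3 mol·L⁻¹.

41.3 mol·L⁻¹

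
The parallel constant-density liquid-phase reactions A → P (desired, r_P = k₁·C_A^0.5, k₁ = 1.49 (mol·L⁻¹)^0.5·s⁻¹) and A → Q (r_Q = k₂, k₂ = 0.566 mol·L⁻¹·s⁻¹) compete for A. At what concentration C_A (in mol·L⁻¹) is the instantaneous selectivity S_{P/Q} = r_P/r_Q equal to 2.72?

S_{P/Q} = (k₁/k₂)·C_A^0.5 ⇒ C_A = (S·k₂/k₁)^(2).
= (2.72×0.566/1.49)^(2) = (1.033)^(2) = 1.07 mol·L⁻¹.

1.07 mol·L⁻¹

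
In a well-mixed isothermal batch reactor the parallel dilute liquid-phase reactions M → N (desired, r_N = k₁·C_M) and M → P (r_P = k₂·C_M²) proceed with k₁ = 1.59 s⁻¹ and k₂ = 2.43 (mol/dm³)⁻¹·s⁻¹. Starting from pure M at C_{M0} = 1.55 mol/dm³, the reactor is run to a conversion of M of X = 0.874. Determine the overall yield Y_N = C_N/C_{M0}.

C_M = C_{M0}(1−X) = 0.1953 mol/dm³.
Along a PFR/batch, dC_N/dC_M = −r_N/(r_N+r_P) = −k₁/(k₁+k₂·C_M).
Integrating from C_{M0} to C_M: C_N = (1.59/2.43)·ln[(1.59+2.43·1.55)/(1.59+2.43·0.195)] = 0.6543·ln(5.357/2.065) = 0.6238 mol/dm³.
Y_N = C_N/C_{M0} = 0.6238/1.55 = 0.402.

0.402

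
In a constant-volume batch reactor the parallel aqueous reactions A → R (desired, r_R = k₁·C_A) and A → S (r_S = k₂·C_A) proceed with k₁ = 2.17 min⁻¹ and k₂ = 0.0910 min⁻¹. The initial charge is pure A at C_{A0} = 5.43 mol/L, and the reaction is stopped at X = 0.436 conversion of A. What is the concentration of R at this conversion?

C_A = C_{A0}(1−X) = 3.063 mol/L.
Both paths are first order in A, so the instantaneous fraction to R is constant: dC_R/d(−C_A) = k₁/(k₁+k₂) = 0.9598.
C_R = 0.9598·(C_{A0}−C_A) = 0.9598×2.367 = 2.27 mol/L.

2.27 mol/L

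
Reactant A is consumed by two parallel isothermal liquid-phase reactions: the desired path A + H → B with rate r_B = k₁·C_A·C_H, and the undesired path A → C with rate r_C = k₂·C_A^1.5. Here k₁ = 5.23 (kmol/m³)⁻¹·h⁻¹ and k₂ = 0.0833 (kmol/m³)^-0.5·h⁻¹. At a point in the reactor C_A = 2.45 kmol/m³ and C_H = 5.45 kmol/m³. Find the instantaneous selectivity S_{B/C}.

219

S_{B/C} = r_B/r_C = (k₁·C_A·C_H)/(k₂·C_A^1.5) = (k₁/k₂)·C_A^-0.5·C_H.
= (5.23×2.450×5.450) / (0.0833×2.450^1.5) = 69.83/0.3194 = 219.
The undesired path is higher order in A, so low C_A (CSTR or dilute feed) favours B.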